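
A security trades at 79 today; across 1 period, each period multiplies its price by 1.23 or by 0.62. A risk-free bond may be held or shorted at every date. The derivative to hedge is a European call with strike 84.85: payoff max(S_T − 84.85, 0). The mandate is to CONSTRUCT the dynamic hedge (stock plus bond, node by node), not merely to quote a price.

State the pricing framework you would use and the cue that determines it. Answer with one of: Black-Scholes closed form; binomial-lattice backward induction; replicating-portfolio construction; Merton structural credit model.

framework: replicating-portfolio construction

Key observation: the mandate to exhibit the hedge at every date and state singles out the replicating-portfolio construction on the 1-period tree with factors 1.23 and 0.62 from 79.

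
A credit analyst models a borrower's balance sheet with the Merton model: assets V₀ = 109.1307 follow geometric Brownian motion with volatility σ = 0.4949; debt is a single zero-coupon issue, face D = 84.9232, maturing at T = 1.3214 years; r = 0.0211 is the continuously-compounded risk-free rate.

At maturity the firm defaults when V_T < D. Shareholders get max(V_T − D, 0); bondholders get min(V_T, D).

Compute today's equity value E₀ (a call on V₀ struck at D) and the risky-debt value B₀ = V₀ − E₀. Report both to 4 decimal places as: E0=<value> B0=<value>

E0=37.1756 B0=71.9551

With assets at 109.1307 and a single debt payment of 84.9232 at 1.3214 years:
d₁ = [ln(V₀/D) + (r + σ²/2)T] / (σ√T)
   = [ln(109.1307/84.9232) + (0.0211 + 0.5·0.4949²)·1.3214] / (0.4949·√1.3214)
   = [0.250799 + 0.189704] / 0.568898 = 0.774309
d₂ = d₁ − σ√T = 0.774309 − 0.568898 = 0.205411
N(d₁) = 0.780626,  N(d₂) = 0.581374,  e^(−rT) = 0.972504
E₀ = V₀·N(d₁) − D·e^(−rT)·N(d₂)
   = 109.1307·0.780626 − 84.9232·0.972504·0.581374 = 37.175643
B₀ = V₀ − E₀ = 109.1307 − 37.175643 = 71.955057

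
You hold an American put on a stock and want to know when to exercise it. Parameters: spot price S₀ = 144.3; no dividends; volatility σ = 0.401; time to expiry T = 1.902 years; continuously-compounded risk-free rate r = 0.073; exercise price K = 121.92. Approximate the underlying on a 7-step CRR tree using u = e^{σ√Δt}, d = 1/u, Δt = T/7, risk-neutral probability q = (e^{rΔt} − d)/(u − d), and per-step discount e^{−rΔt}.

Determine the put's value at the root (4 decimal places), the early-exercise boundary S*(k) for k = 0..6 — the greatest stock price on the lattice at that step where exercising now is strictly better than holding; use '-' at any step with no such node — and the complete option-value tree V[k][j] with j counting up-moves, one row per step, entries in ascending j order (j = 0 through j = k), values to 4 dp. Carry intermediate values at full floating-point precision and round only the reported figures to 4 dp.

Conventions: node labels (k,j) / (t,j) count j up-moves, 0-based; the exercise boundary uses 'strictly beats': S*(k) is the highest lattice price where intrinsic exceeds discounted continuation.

Δt=0.27171, u=1.23248, d=0.81137, q=0.49551, disc=e^(-rΔt)=0.98036
k=7 terminal: V=max(K-S,0) → 88.5148 71.1775 44.8421 4.8387 0.0000 0.0000 0.0000 0.0000
k=6: j=0 S=41.1711 intr=80.7489 cont=78.3544 V=80.7489[EX]; j=1 S=62.5390 intr=59.3810 cont=56.9866 V=59.3810[EX]; j=2 S=94.9967 intr=26.9233 cont=24.5288 V=26.9233[EX]; j=3 S=144.3000 intr=0.0000 cont=2.3932 V=2.3932[hold]; j=4 S=219.1917 intr=0.0000 cont=0.0000 V=0.0000[hold]; j=5 S=332.9522 intr=0.0000 cont=0.0000 V=0.0000[hold]; j=6 S=505.7545 intr=0.0000 cont=0.0000 V=0.0000[hold]  S*(6)=94.9967
k=5: j=0 S=50.7425 intr=71.1775 cont=68.7830 V=71.1775[EX]; j=1 S=77.0779 intr=44.8421 cont=42.4477 V=44.8421[EX]; j=2 S=117.0813 intr=4.8387 cont=14.4784 V=14.4784[hold]; j=3 S=177.8465 intr=0.0000 cont=1.1836 V=1.1836[hold]; j=4 S=270.1488 intr=0.0000 cont=0.0000 V=0.0000[hold]; j=5 S=410.3560 intr=0.0000 cont=0.0000 V=0.0000[hold]  S*(5)=77.0779
k=4: j=0 S=62.5390 intr=59.3810 cont=56.9866 V=59.3810[EX]; j=1 S=94.9967 intr=26.9233 cont=29.2115 V=29.2115[hold]; j=2 S=144.3000 intr=0.0000 cont=7.7358 V=7.7358[hold]; j=3 S=219.1917 intr=0.0000 cont=0.5854 V=0.5854[hold]; j=4 S=332.9522 intr=0.0000 cont=0.0000 V=0.0000[hold]  S*(4)=62.5390
k=3: j=0 S=77.0779 intr=44.8421 cont=43.5592 V=44.8421[EX]; j=1 S=117.0813 intr=4.8387 cont=18.2055 V=18.2055[hold]; j=2 S=177.8465 intr=0.0000 cont=4.1104 V=4.1104[hold]; j=3 S=270.1488 intr=0.0000 cont=0.2895 V=0.2895[hold]  S*(3)=77.0779
k=2: j=0 S=94.9967 intr=26.9233 cont=31.0220 V=31.0220[hold]; j=1 S=144.3000 intr=0.0000 cont=11.0009 V=11.0009[hold]; j=2 S=219.1917 intr=0.0000 cont=2.1736 V=2.1736[hold]  S*(2)=-
k=1: j=0 S=117.0813 intr=4.8387 cont=20.6870 V=20.6870[hold]; j=1 S=177.8465 intr=0.0000 cont=6.4968 V=6.4968[hold]  S*(1)=-
k=0: j=0 S=144.3000 intr=0.0000 cont=13.3875 V=13.3875[hold]  S*(0)=-

price = 13.3875
boundary = - - - 77.0779 62.5390 77.0779 94.9967
tree:
13.3875
20.6870 6.4968
31.0220 11.0009 2.1736
44.8421 18.2055 4.1104 0.2895
59.3810 29.2115 7.7358 0.5854 0.0000
71.1775 44.8421 14.4784 1.1836 0.0000 0.0000
80.7489 59.3810 26.9233 2.3932 0.0000 0.0000 0.0000
88.5148 71.1775 44.8421 4.8387 0.0000 0.0000 0.0000 0.0000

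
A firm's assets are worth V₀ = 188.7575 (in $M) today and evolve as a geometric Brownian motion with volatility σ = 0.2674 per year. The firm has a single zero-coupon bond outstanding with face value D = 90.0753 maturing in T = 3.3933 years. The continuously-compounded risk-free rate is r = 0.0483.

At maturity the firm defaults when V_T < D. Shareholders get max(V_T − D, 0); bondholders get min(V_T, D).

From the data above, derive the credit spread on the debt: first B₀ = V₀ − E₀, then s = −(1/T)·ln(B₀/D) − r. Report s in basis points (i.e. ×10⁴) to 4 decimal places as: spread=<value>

Work the structural quantities from V₀ = 188.7575 against face 90.0753:
d₁ = [ln(V₀/D) + (r + σ²/2)T] / (σ√T)
   = [ln(188.7575/90.0753) + (0.0483 + 0.5·0.2674²)·3.3933] / (0.2674·√3.3933)
   = [0.739817 + 0.285212] / 0.492575 = 2.080959
d₂ = d₁ − σ√T = 2.080959 − 0.492575 = 1.588384
N(d₁) = 0.981281,  N(d₂) = 0.943900,  e^(−rT) = 0.848830
E₀ = V₀·N(d₁) − D·e^(−rT)·N(d₂)
   = 188.7575·0.981281 − 90.0753·0.848830·0.943900 = 113.054879
B₀ = V₀ − E₀ = 188.7575 − 113.054879 = 75.702621
spread = −(1/T)·ln(B₀/D) − r = −(1/3.3933)·ln(75.702621/90.0753) − 0.0483 = 0.00292836
in basis points: 0.00292836 × 10⁴ = 29.2836 bp

spread=29.2836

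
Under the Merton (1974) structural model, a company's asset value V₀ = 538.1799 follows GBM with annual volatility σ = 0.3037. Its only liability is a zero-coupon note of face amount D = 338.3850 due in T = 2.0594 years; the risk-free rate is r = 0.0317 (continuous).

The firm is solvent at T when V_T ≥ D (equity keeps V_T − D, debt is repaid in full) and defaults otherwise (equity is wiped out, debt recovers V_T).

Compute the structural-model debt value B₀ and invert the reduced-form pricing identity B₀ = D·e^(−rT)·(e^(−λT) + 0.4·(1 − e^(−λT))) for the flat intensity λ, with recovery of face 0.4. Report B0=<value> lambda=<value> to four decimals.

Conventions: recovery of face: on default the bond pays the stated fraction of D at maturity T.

B0=307.3523 lambda=0.0253

Work the structural quantities from V₀ = 538.1799 against face 338.3850:
d₁ = [ln(V₀/D) + (r + σ²/2)T] / (σ√T)
   = [ln(538.1799/338.3850) + (0.0317 + 0.5·0.3037²)·2.0594] / (0.3037·√2.0594)
   = [0.464009 + 0.160256] / 0.435828 = 1.432365
d₂ = d₁ − σ√T = 1.432365 − 0.435828 = 0.996537
N(d₁) = 0.923980,  N(d₂) = 0.840505,  e^(−rT) = 0.936802
E₀ = V₀·N(d₁) − D·e^(−rT)·N(d₂)
   = 538.1799·0.923980 − 338.3850·0.936802·0.840505 = 230.827554
B₀ = V₀ − E₀ = 538.1799 − 230.827554 = 307.352346
e^(−λT) = (B₀·e^(rT)/D − 0.4)/(1 − 0.4) = (307.3523·1.067461/338.3850 − 0.4)/0.6 = 0.94927676
λ = −ln(0.94927676)/2.0594 = 0.025277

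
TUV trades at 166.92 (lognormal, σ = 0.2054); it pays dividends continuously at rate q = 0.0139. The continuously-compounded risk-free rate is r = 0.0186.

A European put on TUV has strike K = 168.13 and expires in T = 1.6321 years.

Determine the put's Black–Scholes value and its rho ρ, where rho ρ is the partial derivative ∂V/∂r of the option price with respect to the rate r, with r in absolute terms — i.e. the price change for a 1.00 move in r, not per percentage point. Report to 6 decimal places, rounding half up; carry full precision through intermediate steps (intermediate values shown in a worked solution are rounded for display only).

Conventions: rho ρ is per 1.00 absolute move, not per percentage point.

price = 16.992823
ρ = -146.813899

σ√T = 0.2054·√1.6321 = 0.262406
d₁ = (ln(S/K) + (r−q+σ²/2)T) / (σ√T) = (ln(166.92/168.13) + (0.0186−0.0139+0.2054²/2)·1.6321) / 0.262406 = (-0.007223 + 0.042099) / 0.262406 = 0.132910
d₂ = d₁ − σ√T = 0.132910 − 0.262406 = -0.129496
e^{−rT} = 0.970099
e^{−qT} = 0.977569
N(−d₁) = 0.447132,  N(−d₂) = 0.551517
Put price V = K·e^{−rT}·N(−d₂) − S·e^{−qT}·N(−d₁) = 89.953985 − 72.961163 = 16.992823
ρ = −K·T·e^{−rT}·N(−d₂) = -146.813899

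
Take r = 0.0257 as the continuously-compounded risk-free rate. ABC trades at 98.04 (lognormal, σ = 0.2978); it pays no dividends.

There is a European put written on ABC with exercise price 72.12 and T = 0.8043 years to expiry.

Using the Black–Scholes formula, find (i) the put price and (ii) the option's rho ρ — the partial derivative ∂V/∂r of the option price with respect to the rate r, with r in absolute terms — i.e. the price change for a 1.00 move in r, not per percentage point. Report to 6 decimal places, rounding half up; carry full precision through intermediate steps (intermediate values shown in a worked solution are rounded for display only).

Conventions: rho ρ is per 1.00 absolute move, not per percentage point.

σ√T = 0.2978·√0.8043 = 0.267075
d₁ = (ln(S/K) + (r+σ²/2)T) / (σ√T) = (ln(98.04/72.12) + (0.0257+0.2978²/2)·0.8043) / 0.267075 = (0.307044 + 0.056335) / 0.267075 = 1.360587
d₂ = d₁ − σ√T = 1.360587 − 0.267075 = 1.093512
e^{−rT} = 0.979542
N(−d₁) = 0.086822,  N(−d₂) = 0.137085
Put price V = K·e^{−rT}·N(−d₂) − S·N(−d₁) = 9.684273 − 8.512035 = 1.172238
ρ = −K·T·e^{−rT}·N(−d₂) = -7.789061

price = 1.172238
ρ = -7.789061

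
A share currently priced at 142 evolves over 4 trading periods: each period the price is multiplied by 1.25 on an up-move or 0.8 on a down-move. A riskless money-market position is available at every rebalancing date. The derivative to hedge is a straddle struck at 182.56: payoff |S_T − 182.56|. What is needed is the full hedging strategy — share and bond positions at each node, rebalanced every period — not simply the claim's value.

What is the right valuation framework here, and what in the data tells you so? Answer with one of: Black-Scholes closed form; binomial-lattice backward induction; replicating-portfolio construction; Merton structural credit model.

Key observation: the deliverable is the dynamic trading strategy on the 4-step tree (spot 142, moves 1.25 and 0.8), so the valuation must go through the node-by-node replicating-portfolio solve.

framework: replicating-portfolio construction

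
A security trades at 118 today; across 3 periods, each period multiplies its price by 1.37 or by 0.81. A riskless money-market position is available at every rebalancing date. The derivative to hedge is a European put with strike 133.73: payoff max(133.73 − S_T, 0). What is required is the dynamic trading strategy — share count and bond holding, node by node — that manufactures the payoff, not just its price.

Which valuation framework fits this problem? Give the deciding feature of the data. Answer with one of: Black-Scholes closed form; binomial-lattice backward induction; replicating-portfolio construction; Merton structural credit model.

Key observation: since the answer must list Δ and B at each node of the 1.37/0.81 lattice on 118, the replicating-portfolio method — solving the two-state system at every node — is the one that applies.

framework: replicating-portfolio construction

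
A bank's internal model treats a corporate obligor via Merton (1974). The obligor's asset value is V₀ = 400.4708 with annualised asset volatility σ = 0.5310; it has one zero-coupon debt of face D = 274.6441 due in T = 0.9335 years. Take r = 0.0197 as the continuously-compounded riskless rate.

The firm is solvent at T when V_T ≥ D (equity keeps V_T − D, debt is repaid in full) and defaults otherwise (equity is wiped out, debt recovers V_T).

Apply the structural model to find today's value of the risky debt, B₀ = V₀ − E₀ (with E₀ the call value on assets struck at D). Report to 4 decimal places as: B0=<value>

B0=248.7219

Apply the equity-as-call identities (strike 274.6441, horizon 0.9335 years):
d₁ = [ln(V₀/D) + (r + σ²/2)T] / (σ√T)
   = [ln(400.4708/274.6441) + (0.0197 + 0.5·0.5310²)·0.9335] / (0.5310·√0.9335)
   = [0.377165 + 0.149995] / 0.513041 = 1.027521
d₂ = d₁ − σ√T = 1.027521 − 0.513041 = 0.514481
N(d₁) = 0.847912,  N(d₂) = 0.696542,  e^(−rT) = 0.981778
E₀ = V₀·N(d₁) − D·e^(−rT)·N(d₂)
   = 400.4708·0.847912 − 274.6441·0.981778·0.696542 = 151.748890
B₀ = V₀ − E₀ = 400.4708 − 151.748890 = 248.721910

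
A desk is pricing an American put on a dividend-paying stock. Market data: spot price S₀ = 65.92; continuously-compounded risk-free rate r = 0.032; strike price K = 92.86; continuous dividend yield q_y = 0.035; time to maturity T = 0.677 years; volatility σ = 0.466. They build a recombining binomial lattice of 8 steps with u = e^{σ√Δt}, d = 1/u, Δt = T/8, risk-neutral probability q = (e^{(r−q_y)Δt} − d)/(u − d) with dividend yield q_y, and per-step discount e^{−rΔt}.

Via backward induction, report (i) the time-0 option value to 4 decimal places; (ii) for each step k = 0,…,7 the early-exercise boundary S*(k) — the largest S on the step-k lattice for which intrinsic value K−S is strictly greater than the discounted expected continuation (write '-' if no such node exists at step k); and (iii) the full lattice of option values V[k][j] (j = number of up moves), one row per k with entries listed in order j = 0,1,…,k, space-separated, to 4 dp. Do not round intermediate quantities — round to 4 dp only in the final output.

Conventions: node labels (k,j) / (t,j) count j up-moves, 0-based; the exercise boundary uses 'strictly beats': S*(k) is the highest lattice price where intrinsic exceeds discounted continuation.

Δt=0.08463, u=1.14518, d=0.87323, q=0.46523, disc=e^(-rΔt)=0.99730
k=8 terminal: V=max(K-S,0) → 70.5741 63.6335 54.5314 42.5945 26.9400 6.4102 0.0000 0.0000 0.0000
k=7: j=0 S=25.5213 intr=67.3387 cont=67.1630 V=67.3387[EX]; j=1 S=33.4696 intr=59.3904 cont=59.2383 V=59.3904[EX]; j=2 S=43.8932 intr=48.9668 cont=48.8455 V=48.9668[EX]; j=3 S=57.5630 intr=35.2970 cont=35.2161 V=35.2970[EX]; j=4 S=75.4902 intr=17.3698 cont=17.3419 V=17.3698[EX]; j=5 S=99.0005 intr=0.0000 cont=3.4187 V=3.4187[hold]; j=6 S=129.8328 intr=0.0000 cont=0.0000 V=0.0000[hold]; j=7 S=170.2674 intr=0.0000 cont=0.0000 V=0.0000[hold]  S*(7)=75.4902
k=6: j=0 S=29.2265 intr=63.6335 cont=63.4688 V=63.6335[EX]; j=1 S=38.3286 intr=54.5314 cont=54.3936 V=54.5314[EX]; j=2 S=50.2655 intr=42.5945 cont=42.4920 V=42.5945[EX]; j=3 S=65.9200 intr=26.9400 cont=26.8838 V=26.9400[EX]; j=4 S=86.4498 intr=6.4102 cont=10.8499 V=10.8499[hold]; j=5 S=113.3734 intr=0.0000 cont=1.8233 V=1.8233[hold]; j=6 S=148.6819 intr=0.0000 cont=0.0000 V=0.0000[hold]  S*(6)=65.9200
k=5: j=0 S=33.4696 intr=59.3904 cont=59.2383 V=59.3904[EX]; j=1 S=43.8932 intr=48.9668 cont=48.8455 V=48.9668[EX]; j=2 S=57.5630 intr=35.2970 cont=35.2161 V=35.2970[EX]; j=3 S=75.4902 intr=17.3698 cont=19.4018 V=19.4018[hold]; j=4 S=99.0005 intr=0.0000 cont=6.6325 V=6.6325[hold]; j=5 S=129.8328 intr=0.0000 cont=0.9724 V=0.9724[hold]  S*(5)=57.5630
k=4: j=0 S=38.3286 intr=54.5314 cont=54.3936 V=54.5314[EX]; j=1 S=50.2655 intr=42.5945 cont=42.4920 V=42.5945[EX]; j=2 S=65.9200 intr=26.9400 cont=27.8266 V=27.8266[hold]; j=3 S=86.4498 intr=6.4102 cont=13.4248 V=13.4248[hold]; j=4 S=113.3734 intr=0.0000 cont=3.9884 V=3.9884[hold]  S*(4)=50.2655
k=3: j=0 S=43.8932 intr=48.9668 cont=48.8455 V=48.9668[EX]; j=1 S=57.5630 intr=35.2970 cont=35.6275 V=35.6275[hold]; j=2 S=75.4902 intr=17.3698 cont=21.0694 V=21.0694[hold]; j=3 S=99.0005 intr=0.0000 cont=9.0103 V=9.0103[hold]  S*(3)=43.8932
k=2: j=0 S=50.2655 intr=42.5945 cont=42.6453 V=42.6453[hold]; j=1 S=65.9200 intr=26.9400 cont=28.7766 V=28.7766[hold]; j=2 S=86.4498 intr=6.4102 cont=15.4173 V=15.4173[hold]  S*(2)=-
k=1: j=0 S=57.5630 intr=35.2970 cont=36.0953 V=36.0953[hold]; j=1 S=75.4902 intr=17.3698 cont=22.5005 V=22.5005[hold]  S*(1)=-
k=0: j=0 S=65.9200 intr=26.9400 cont=29.6901 V=29.6901[hold]  S*(0)=-

price = 29.6901
boundary = - - - 43.8932 50.2655 57.5630 65.9200 75.4902
tree:
29.6901
36.0953 22.5005
42.6453 28.7766 15.4173
48.9668 35.6275 21.0694 9.0103
54.5314 42.5945 27.8266 13.4248 3.9884
59.3904 48.9668 35.2970 19.4018 6.6325 0.9724
63.6335 54.5314 42.5945 26.9400 10.8499 1.8233 0.0000
67.3387 59.3904 48.9668 35.2970 17.3698 3.4187 0.0000 0.0000
70.5741 63.6335 54.5314 42.5945 26.9400 6.4102 0.0000 0.0000 0.0000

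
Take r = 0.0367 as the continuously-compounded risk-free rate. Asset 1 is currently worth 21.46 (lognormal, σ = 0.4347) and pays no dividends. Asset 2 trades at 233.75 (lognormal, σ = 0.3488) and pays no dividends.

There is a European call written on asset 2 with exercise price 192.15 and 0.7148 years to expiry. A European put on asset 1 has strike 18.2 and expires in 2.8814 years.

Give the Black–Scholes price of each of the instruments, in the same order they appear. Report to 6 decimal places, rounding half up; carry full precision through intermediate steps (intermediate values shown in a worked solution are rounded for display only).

price(asset 2 call K=192.15) = 54.566537
price(asset 1 put K=18.2) = 3.244806

[asset 2 call K=192.15]
σ√T = 0.3488·√0.7148 = 0.294896
d₁ = (ln(S/K) + (r+σ²/2)T) / (σ√T) = (ln(233.75/192.15) + (0.0367+0.3488²/2)·0.7148) / 0.294896 = (0.195976 + 0.069715) / 0.294896 = 0.900965
d₂ = d₁ − σ√T = 0.900965 − 0.294896 = 0.606069
e^{−rT} = 0.974108
N(d₁) = 0.816196,  N(d₂) = 0.727765
price = S·N(d₁) − K·e^{−rT}·N(d₂) = 190.785923 − 136.219386 = 54.566537
[asset 1 put K=18.2]
σ√T = 0.4347·√2.8814 = 0.737890
d₁ = (ln(S/K) + (r+σ²/2)T) / (σ√T) = (ln(21.46/18.2) + (0.0367+0.4347²/2)·2.8814) / 0.737890 = (0.164769 + 0.377988) / 0.737890 = 0.735553
d₂ = d₁ − σ√T = 0.735553 − 0.737890 = -0.002336
e^{−rT} = 0.899652
N(−d₁) = 0.231001,  N(−d₂) = 0.500932
price = K·e^{−rT}·N(−d₂) − S·N(−d₁) = 8.202094 − 4.957288 = 3.244806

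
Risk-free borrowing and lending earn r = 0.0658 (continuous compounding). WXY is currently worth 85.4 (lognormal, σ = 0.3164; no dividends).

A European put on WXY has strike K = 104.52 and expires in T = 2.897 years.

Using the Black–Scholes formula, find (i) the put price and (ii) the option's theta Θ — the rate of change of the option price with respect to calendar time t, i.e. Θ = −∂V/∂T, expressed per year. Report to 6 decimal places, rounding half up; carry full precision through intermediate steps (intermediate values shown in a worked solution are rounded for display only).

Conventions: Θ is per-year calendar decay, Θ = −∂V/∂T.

price = 18.726245
Θ = 0.420668

σ√T = 0.3164·√2.897 = 0.538531
d₁ = (ln(S/K) + (r+σ²/2)T) / (σ√T) = (ln(85.4/104.52) + (0.0658+0.3164²/2)·2.897) / 0.538531 = (-0.202032 + 0.335630) / 0.538531 = 0.248079
d₂ = d₁ − σ√T = 0.248079 − 0.538531 = -0.290452
e^{−rT} = 0.826444
N(−d₁) = 0.402037,  N(−d₂) = 0.614265
Put price V = K·e^{−rT}·N(−d₂) − S·N(−d₁) = 53.060183 − 34.333938 = 18.726245
φ(d₁) = (1/√(2π))·e^{−d₁²/2} = 0.386853
Θ = −S·φ(d₁)·σ/(2√T) + r·K·e^{−rT}·N(−d₂) = −3.070692 + 3.491360 = 0.420668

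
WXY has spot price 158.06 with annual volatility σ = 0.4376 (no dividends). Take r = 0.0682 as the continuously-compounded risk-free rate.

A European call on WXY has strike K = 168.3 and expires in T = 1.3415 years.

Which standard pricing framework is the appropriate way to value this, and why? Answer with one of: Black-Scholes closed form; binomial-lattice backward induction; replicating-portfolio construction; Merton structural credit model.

framework: Black-Scholes closed form

Key observation: everything needed for the exact continuous-time valuation of the European call on WXY (strike 168.3) is given, and no feature rules the closed form out.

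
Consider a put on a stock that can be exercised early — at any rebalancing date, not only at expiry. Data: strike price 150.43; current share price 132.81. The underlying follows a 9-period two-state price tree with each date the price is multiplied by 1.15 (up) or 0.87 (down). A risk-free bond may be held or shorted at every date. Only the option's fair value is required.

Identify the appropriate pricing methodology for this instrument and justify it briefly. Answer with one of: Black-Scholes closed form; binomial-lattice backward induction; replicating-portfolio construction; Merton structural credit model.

framework: binomial-lattice backward induction

Key observation: an American put (K = 150.43, S₀ = 132.81) on a 9-date tree has no closed form — the optimal stopping decision is embedded and must be resolved recursively from expiry.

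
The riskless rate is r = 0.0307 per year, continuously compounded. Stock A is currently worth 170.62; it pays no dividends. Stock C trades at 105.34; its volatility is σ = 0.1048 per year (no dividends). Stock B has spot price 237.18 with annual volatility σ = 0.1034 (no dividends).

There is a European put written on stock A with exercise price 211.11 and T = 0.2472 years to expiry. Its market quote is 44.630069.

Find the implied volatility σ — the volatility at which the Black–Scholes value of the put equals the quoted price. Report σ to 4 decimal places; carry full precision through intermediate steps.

At σ = 0.5137 the Black–Scholes value reproduces the quote:
σ√T = 0.5137·√0.2472 = 0.255408
d₁ = (ln(S/K) + (r+σ²/2)T) / (σ√T) = (ln(170.62/211.11) + (0.0307+0.5137²/2)·0.2472) / 0.255408 = (-0.212940 + 0.040206) / 0.255408 = -0.676311
d₂ = d₁ − σ√T = -0.676311 − 0.255408 = -0.931718
e^{−rT} = 0.992440
N(−d₁) = 0.750578,  N(−d₂) = 0.824259
V = K·e^{−rT}·N(−d₂) − S·N(−d₁) = 172.693742 − 128.063673 = 44.630069 (matching the quote); vega is positive throughout, so no other σ reproduces this price

sigma = 0.5137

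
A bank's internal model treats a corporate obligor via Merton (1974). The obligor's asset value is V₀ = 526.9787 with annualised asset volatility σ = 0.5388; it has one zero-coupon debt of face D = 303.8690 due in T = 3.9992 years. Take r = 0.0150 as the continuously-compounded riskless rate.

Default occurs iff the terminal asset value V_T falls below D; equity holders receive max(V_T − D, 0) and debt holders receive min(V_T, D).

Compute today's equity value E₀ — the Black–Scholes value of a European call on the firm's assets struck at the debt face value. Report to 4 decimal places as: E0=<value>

Apply the equity-as-call identities (strike 303.8690, horizon 3.9992 years):
d₁ = [ln(V₀/D) + (r + σ²/2)T] / (σ√T)
   = [ln(526.9787/303.8690) + (0.0150 + 0.5·0.5388²)·3.9992] / (0.5388·√3.9992)
   = [0.550563 + 0.640483] / 1.077492 = 1.105387
d₂ = d₁ − σ√T = 1.105387 − 1.077492 = 0.027895
N(d₁) = 0.865504,  N(d₂) = 0.511127,  e^(−rT) = 0.941776
E₀ = V₀·N(d₁) − D·e^(−rT)·N(d₂)
   = 526.9787·0.865504 − 303.8690·0.941776·0.511127 = 309.829676

E0=309.8297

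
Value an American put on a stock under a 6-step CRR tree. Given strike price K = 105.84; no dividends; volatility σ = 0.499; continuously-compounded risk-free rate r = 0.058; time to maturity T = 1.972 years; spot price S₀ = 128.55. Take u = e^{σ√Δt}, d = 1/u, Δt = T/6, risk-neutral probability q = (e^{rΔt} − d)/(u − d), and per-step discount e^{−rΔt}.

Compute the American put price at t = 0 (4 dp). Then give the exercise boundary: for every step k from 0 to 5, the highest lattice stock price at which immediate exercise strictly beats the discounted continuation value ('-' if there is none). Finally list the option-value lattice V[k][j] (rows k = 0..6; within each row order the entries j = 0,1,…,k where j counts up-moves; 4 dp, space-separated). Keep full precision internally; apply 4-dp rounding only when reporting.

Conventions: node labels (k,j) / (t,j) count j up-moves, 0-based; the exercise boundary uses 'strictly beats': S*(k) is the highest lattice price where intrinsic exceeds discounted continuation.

params: Δt=0.32867 u=1.33119 d=0.75121 q=0.46215 e^(-rΔt)=0.98112
t_6 payoffs: 82.7390 64.9035 33.2977 0.0000 0.0000 0.0000 0.0000
t_5: node(5,0) S=30.7518 payoff=75.0882 vs cont=73.0897 → 75.0882 [stop]  node(5,1) S=54.4943 payoff=51.3457 vs cont=49.3472 → 51.3457 [stop]  node(5,2) S=96.5677 payoff=9.2723 vs cont=17.5711 → 17.5711 [wait]  node(5,3) S=171.1246 payoff=0.0000 vs cont=0.0000 → 0.0000 [wait]  node(5,4) S=303.2447 payoff=0.0000 vs cont=0.0000 → 0.0000 [wait]  node(5,5) S=537.3705 payoff=0.0000 vs cont=0.0000 → 0.0000 [wait]  ⇒ S*(5)=54.4943
t_4: node(4,0) S=40.9365 payoff=64.9035 vs cont=62.9050 → 64.9035 [stop]  node(4,1) S=72.5423 payoff=33.2977 vs cont=35.0620 → 35.0620 [wait]  node(4,2) S=128.5500 payoff=0.0000 vs cont=9.2722 → 9.2722 [wait]  node(4,3) S=227.7995 payoff=0.0000 vs cont=0.0000 → 0.0000 [wait]  node(4,4) S=403.6765 payoff=0.0000 vs cont=0.0000 → 0.0000 [wait]  ⇒ S*(4)=40.9365
t_3: node(3,0) S=54.4943 payoff=51.3457 vs cont=50.1472 → 51.3457 [stop]  node(3,1) S=96.5677 payoff=9.2723 vs cont=22.7063 → 22.7063 [wait]  node(3,2) S=171.1246 payoff=0.0000 vs cont=4.8929 → 4.8929 [wait]  node(3,3) S=303.2447 payoff=0.0000 vs cont=0.0000 → 0.0000 [wait]  ⇒ S*(3)=54.4943
t_2: node(2,0) S=72.5423 payoff=33.2977 vs cont=37.3905 → 37.3905 [wait]  node(2,1) S=128.5500 payoff=0.0000 vs cont=14.2006 → 14.2006 [wait]  node(2,2) S=227.7995 payoff=0.0000 vs cont=2.5820 → 2.5820 [wait]  ⇒ S*(2)=-
t_1: node(1,0) S=96.5677 payoff=9.2723 vs cont=26.1696 → 26.1696 [wait]  node(1,1) S=171.1246 payoff=0.0000 vs cont=8.6643 → 8.6643 [wait]  ⇒ S*(1)=-
t_0: node(0,0) S=128.5500 payoff=0.0000 vs cont=17.7382 → 17.7382 [wait]  ⇒ S*(0)=-

price = 17.7382
boundary = - - - 54.4943 40.9365 54.4943
tree:
17.7382
26.1696 8.6643
37.3905 14.2006 2.5820
51.3457 22.7063 4.8929 0.0000
64.9035 35.0620 9.2722 0.0000 0.0000
75.0882 51.3457 17.5711 0.0000 0.0000 0.0000
82.7390 64.9035 33.2977 0.0000 0.0000 0.0000 0.0000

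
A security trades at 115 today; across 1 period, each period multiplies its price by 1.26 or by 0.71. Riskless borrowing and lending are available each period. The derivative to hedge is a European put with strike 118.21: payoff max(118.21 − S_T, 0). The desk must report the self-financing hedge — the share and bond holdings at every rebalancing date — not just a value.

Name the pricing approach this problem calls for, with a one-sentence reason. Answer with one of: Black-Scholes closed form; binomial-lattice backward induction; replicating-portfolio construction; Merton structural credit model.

Key observation: since the answer must list Δ and B at each node of the 1.26/0.71 lattice on 115, the replicating-portfolio method — solving the two-state system at every node — is the one that applies.

framework: replicating-portfolio construction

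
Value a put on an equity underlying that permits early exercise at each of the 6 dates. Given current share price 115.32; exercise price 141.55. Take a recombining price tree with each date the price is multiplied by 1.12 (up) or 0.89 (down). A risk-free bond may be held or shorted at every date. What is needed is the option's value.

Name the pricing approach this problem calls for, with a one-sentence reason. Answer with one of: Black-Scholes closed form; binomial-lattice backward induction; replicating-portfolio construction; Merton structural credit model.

Key observation: the defining feature is the embedded early-exercise option across 6 discrete dates on the spot-115.32 tree; pricing the strike-141.55 put means working backward with an exercise test at every node.

framework: binomial-lattice backward induction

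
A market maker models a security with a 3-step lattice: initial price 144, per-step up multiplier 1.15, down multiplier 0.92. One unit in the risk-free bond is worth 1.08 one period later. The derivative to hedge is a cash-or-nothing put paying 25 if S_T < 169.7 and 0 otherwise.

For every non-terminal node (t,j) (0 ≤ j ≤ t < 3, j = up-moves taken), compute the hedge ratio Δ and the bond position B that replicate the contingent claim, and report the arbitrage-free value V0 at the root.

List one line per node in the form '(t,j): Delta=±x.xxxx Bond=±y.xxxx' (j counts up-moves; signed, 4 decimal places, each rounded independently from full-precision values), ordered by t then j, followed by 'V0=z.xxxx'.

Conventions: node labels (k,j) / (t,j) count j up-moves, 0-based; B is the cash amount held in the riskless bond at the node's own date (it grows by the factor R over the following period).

(0,0): Delta=-0.2740 Bond=43.8559
(1,0): Delta=-0.5285 Bond=81.0744
(1,1): Delta=-0.1850 Bond=32.6162
(2,0): Delta=0.0000 Bond=23.1481
(2,1): Delta=-0.7135 Bond=115.7407
(2,2): Delta=0.0000 Bond=0.0000
V0=4.3959

Since d<R<u, set p* = (R−d)/(u−d) = 0.6957; price each node as the discounted p*-expectation of its children.
Payoffs at expiry: V(3,0)=25.0000, V(3,1)=25.0000, V(3,2)=0.0000, V(3,3)=0.0000
Node (2,0) S=121.8816: V=(p*·25.0000+(1−p*)·25.0000)/1.08=23.1481; Δ=(25.0000−25.0000)/(140.1638−112.1311)=0.0000; B=V−Δ·S=23.1481
Node (2,1) S=152.3520: V=(p*·0.0000+(1−p*)·25.0000)/1.08=7.0451; Δ=(0.0000−25.0000)/(175.2048−140.1638)=-0.7135; B=V−Δ·S=115.7407
Node (2,2) S=190.4400: V=(p*·0.0000+(1−p*)·0.0000)/1.08=0.0000; Δ=(0.0000−0.0000)/(219.0060−175.2048)=0.0000; B=V−Δ·S=0.0000
Node (1,0) S=132.4800: V=(p*·7.0451+(1−p*)·23.1481)/1.08=11.0611; Δ=(7.0451−23.1481)/(152.3520−121.8816)=-0.5285; B=V−Δ·S=81.0744
Node (1,1) S=165.6000: V=(p*·0.0000+(1−p*)·7.0451)/1.08=1.9853; Δ=(0.0000−7.0451)/(190.4400−152.3520)=-0.1850; B=V−Δ·S=32.6162
Node (0,0) S=144.0000: V=(p*·1.9853+(1−p*)·11.0611)/1.08=4.3959; Δ=(1.9853−11.0611)/(165.6000−132.4800)=-0.2740; B=V−Δ·S=43.8559
Check: Δ(0,0)·S0 + B(0,0) = 4.3959 = V0.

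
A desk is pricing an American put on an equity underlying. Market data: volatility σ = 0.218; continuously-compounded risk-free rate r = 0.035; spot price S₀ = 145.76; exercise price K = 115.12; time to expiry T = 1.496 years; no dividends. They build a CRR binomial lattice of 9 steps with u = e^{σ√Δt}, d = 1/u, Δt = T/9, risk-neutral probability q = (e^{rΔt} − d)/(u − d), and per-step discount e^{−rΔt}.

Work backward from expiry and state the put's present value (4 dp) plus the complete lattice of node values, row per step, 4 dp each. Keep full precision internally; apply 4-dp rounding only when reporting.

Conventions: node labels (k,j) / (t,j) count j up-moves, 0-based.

Δt=0.16622, u=1.09295, d=0.91496, q=0.51058, disc=e^(-rΔt)=0.99420
k=9 terminal: V=max(K-S,0) → 49.6202 36.8781 21.6571 3.4751 0.0000 0.0000 0.0000 0.0000 0.0000 0.0000
k=8: j=0 S=71.5879 intr=43.5321 cont=42.8643 V=43.5321[EX]; j=1 S=85.5144 intr=29.6056 cont=28.9378 V=29.6056[EX]; j=2 S=102.1502 intr=12.9698 cont=12.3020 V=12.9698[EX]; j=3 S=122.0222 intr=0.0000 cont=1.6909 V=1.6909[hold]; j=4 S=145.7600 intr=0.0000 cont=0.0000 V=0.0000[hold]; j=5 S=174.1157 intr=0.0000 cont=0.0000 V=0.0000[hold]; j=6 S=207.9877 intr=0.0000 cont=0.0000 V=0.0000[hold]; j=7 S=248.4490 intr=0.0000 cont=0.0000 V=0.0000[hold]; j=8 S=296.7816 intr=0.0000 cont=0.0000 V=0.0000[hold]
k=7: j=0 S=78.2419 intr=36.8781 cont=36.2103 V=36.8781[EX]; j=1 S=93.4629 intr=21.6571 cont=20.9893 V=21.6571[EX]; j=2 S=111.6449 intr=3.4751 cont=7.1693 V=7.1693[hold]; j=3 S=133.3640 intr=0.0000 cont=0.8228 V=0.8228[hold]; j=4 S=159.3082 intr=0.0000 cont=0.0000 V=0.0000[hold]; j=5 S=190.2996 intr=0.0000 cont=0.0000 V=0.0000[hold]; j=6 S=227.3199 intr=0.0000 cont=0.0000 V=0.0000[hold]; j=7 S=271.5421 intr=0.0000 cont=0.0000 V=0.0000[hold]
k=6: j=0 S=85.5144 intr=29.6056 cont=28.9378 V=29.6056[EX]; j=1 S=102.1502 intr=12.9698 cont=14.1773 V=14.1773[hold]; j=2 S=122.0222 intr=0.0000 cont=3.9061 V=3.9061[hold]; j=3 S=145.7600 intr=0.0000 cont=0.4004 V=0.4004[hold]; j=4 S=174.1157 intr=0.0000 cont=0.0000 V=0.0000[hold]; j=5 S=207.9877 intr=0.0000 cont=0.0000 V=0.0000[hold]; j=6 S=248.4490 intr=0.0000 cont=0.0000 V=0.0000[hold]
k=5: j=0 S=93.4629 intr=21.6571 cont=21.6022 V=21.6571[EX]; j=1 S=111.6449 intr=3.4751 cont=8.8812 V=8.8812[hold]; j=2 S=133.3640 intr=0.0000 cont=2.1039 V=2.1039[hold]; j=3 S=159.3082 intr=0.0000 cont=0.1948 V=0.1948[hold]; j=4 S=190.2996 intr=0.0000 cont=0.0000 V=0.0000[hold]; j=5 S=227.3199 intr=0.0000 cont=0.0000 V=0.0000[hold]
k=4: j=0 S=102.1502 intr=12.9698 cont=15.0463 V=15.0463[hold]; j=1 S=122.0222 intr=0.0000 cont=5.3894 V=5.3894[hold]; j=2 S=145.7600 intr=0.0000 cont=1.1226 V=1.1226[hold]; j=3 S=174.1157 intr=0.0000 cont=0.0948 V=0.0948[hold]; j=4 S=207.9877 intr=0.0000 cont=0.0000 V=0.0000[hold]
k=3: j=0 S=111.6449 intr=3.4751 cont=10.0571 V=10.0571[hold]; j=1 S=133.3640 intr=0.0000 cont=3.1923 V=3.1923[hold]; j=2 S=159.3082 intr=0.0000 cont=0.5944 V=0.5944[hold]; j=3 S=190.2996 intr=0.0000 cont=0.0461 V=0.0461[hold]
k=2: j=0 S=122.0222 intr=0.0000 cont=6.5141 V=6.5141[hold]; j=1 S=145.7600 intr=0.0000 cont=1.8550 V=1.8550[hold]; j=2 S=174.1157 intr=0.0000 cont=0.3126 V=0.3126[hold]
k=1: j=0 S=133.3640 intr=0.0000 cont=4.1113 V=4.1113[hold]; j=1 S=159.3082 intr=0.0000 cont=1.0613 V=1.0613[hold]
k=0: j=0 S=145.7600 intr=0.0000 cont=2.5392 V=2.5392[hold]

price = 2.5392
tree:
2.5392
4.1113 1.0613
6.5141 1.8550 0.3126
10.0571 3.1923 0.5944 0.0461
15.0463 5.3894 1.1226 0.0948 0.0000
21.6571 8.8812 2.1039 0.1948 0.0000 0.0000
29.6056 14.1773 3.9061 0.4004 0.0000 0.0000 0.0000
36.8781 21.6571 7.1693 0.8228 0.0000 0.0000 0.0000 0.0000
43.5321 29.6056 12.9698 1.6909 0.0000 0.0000 0.0000 0.0000 0.0000
49.6202 36.8781 21.6571 3.4751 0.0000 0.0000 0.0000 0.0000 0.0000 0.0000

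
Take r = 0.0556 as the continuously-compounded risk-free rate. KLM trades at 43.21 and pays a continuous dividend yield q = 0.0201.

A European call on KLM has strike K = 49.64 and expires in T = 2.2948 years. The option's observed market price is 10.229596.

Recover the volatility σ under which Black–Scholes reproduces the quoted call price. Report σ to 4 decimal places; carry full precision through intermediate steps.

sigma = 0.4531

At σ = 0.4531 the Black–Scholes value reproduces the quote:
σ√T = 0.4531·√2.2948 = 0.686383
d₁ = (ln(S/K) + (r−q+σ²/2)T) / (σ√T) = (ln(43.21/49.64) + (0.0556−0.0201+0.4531²/2)·2.2948) / 0.686383 = (-0.138725 + 0.317026) / 0.686383 = 0.259769
d₂ = d₁ − σ√T = 0.259769 − 0.686383 = -0.426614
e^{−rT} = 0.880213
e^{−qT} = 0.954922
N(d₁) = 0.602479,  N(d₂) = 0.334830
V = S·e^{−qT}·N(d₁) − K·e^{−rT}·N(d₂) = 24.859604 − 14.630008 = 10.229596 (equal to the quote); since ∂V/∂σ > 0 for all σ, the implied volatility is unique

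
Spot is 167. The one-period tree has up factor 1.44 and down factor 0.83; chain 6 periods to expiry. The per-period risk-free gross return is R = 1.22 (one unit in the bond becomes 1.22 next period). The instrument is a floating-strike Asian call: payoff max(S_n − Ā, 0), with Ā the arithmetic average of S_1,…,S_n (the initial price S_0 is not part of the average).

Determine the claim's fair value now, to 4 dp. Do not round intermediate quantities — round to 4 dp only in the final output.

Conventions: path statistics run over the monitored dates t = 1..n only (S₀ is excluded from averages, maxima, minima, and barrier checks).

price = 60.7071

Under the martingale measure an up-move has probability p* = 0.6393; value the claim as the probability-weighted average of per-path payoffs, discounted 6 periods at R = 1.22.
Enumerate all 2^6 = 64 price paths (U = up ×1.44, D = down ×0.83); each path with k up-moves has probability p*^k·(1−p*)^(6−k).
DDDDDD: Ā=91.4635, payoff=0.0000, prob=0.002201
UDDDDD: Ā=158.6837, payoff=0.0000, prob=0.003901
DUDDDD: Ā=141.7054, payoff=0.0000, prob=0.003901
UUDDDD: Ā=245.8503, payoff=0.0000, prob=0.006916
DDUDDD: Ā=127.6134, payoff=0.0000, prob=0.003901
UDUDDD: Ā=221.4015, payoff=0.0000, prob=0.006916
DUUDDD: Ā=204.4231, payoff=0.0000, prob=0.006916
UUUDDD: Ā=354.6619, payoff=0.0000, prob=0.012260
DDDUDD: Ā=115.9170, payoff=0.0000, prob=0.003901
UDDUDD: Ā=201.1090, payoff=0.0000, prob=0.006916
DUDUDD: Ā=184.1306, payoff=0.0000, prob=0.006916
UUDUDD: Ā=319.4556, payoff=0.0000, prob=0.012260
DDUUDD: Ā=170.0386, payoff=0.0000, prob=0.006916
UDUUDD: Ā=295.0068, payoff=0.0000, prob=0.012260
DUUUDD: Ā=278.0284, payoff=7.0985, prob=0.012260
UUUUDD: Ā=482.3626, payoff=12.3154, prob=0.021733
DDDDUD: Ā=106.2090, payoff=0.0000, prob=0.003901
UDDDUD: Ā=184.2662, payoff=0.0000, prob=0.006916
DUDDUD: Ā=167.2879, payoff=0.0000, prob=0.006916
UUDDUD: Ā=290.2344, payoff=0.0000, prob=0.012260
DDUDUD: Ā=153.1959, payoff=11.1481, prob=0.006916
UDUDUD: Ā=265.7856, payoff=19.3413, prob=0.012260
DUUDUD: Ā=248.8072, payoff=36.3197, prob=0.012260
UUUDUD: Ā=431.6656, payoff=63.0125, prob=0.021733
DDDUUD: Ā=141.4995, payoff=22.8445, prob=0.006916
UDDUUD: Ā=245.4931, payoff=39.6339, prob=0.012260
DUDUUD: Ā=228.5147, payoff=56.6122, prob=0.012260
UUDUUD: Ā=396.4593, payoff=98.2187, prob=0.021733
DDUUUD: Ā=214.4227, payoff=70.7042, prob=0.012260
UDUUUD: Ā=372.0105, payoff=122.6675, prob=0.021733
DUUUUD: Ā=355.0322, payoff=139.6459, prob=0.021733
UUUUUD: Ā=615.9594, payoff=242.2772, prob=0.038527
DDDDDU: Ā=98.1514, payoff=0.0000, prob=0.003901
UDDDDU: Ā=170.2867, payoff=0.0000, prob=0.006916
DUDDDU: Ā=153.3084, payoff=11.0356, prob=0.006916
UUDDDU: Ā=265.9808, payoff=19.1461, prob=0.012260
DDUDDU: Ā=139.2163, payoff=25.1276, prob=0.006916
UDUDDU: Ā=241.5320, payoff=43.5949, prob=0.012260
DUUDDU: Ā=224.5536, payoff=60.5733, prob=0.012260
UUUDDU: Ā=389.5870, payoff=105.0910, prob=0.021733
DDDUDU: Ā=127.5200, payoff=36.8240, prob=0.006916
UDDUDU: Ā=221.2395, payoff=63.8875, prob=0.012260
DUDUDU: Ā=204.2611, payoff=80.8658, prob=0.012260
UUDUDU: Ā=354.3808, payoff=140.2973, prob=0.021733
DDUUDU: Ā=190.1691, payoff=94.9578, prob=0.012260
UDUUDU: Ā=329.9320, payoff=164.7461, prob=0.021733
DUUUDU: Ā=312.9536, payoff=181.7244, prob=0.021733
UUUUDU: Ā=542.9557, payoff=315.2809, prob=0.038527
DDDDUU: Ā=117.8120, payoff=46.5320, prob=0.006916
UDDDUU: Ā=204.3967, payoff=80.7302, prob=0.012260
DUDDUU: Ā=187.4184, payoff=97.7086, prob=0.012260
UUDDUU: Ā=325.1596, payoff=169.5185, prob=0.021733
DDUDUU: Ā=173.3263, payoff=111.8006, prob=0.012260
UDUDUU: Ā=300.7108, payoff=193.9673, prob=0.021733
DUUDUU: Ā=283.7324, payoff=210.9456, prob=0.021733
UUUDUU: Ā=492.2587, payoff=365.9779, prob=0.038527
DDDUUU: Ā=161.6300, payoff=123.4970, prob=0.012260
UDDUUU: Ā=280.4183, payoff=214.2598, prob=0.021733
DUDUUU: Ā=263.4399, payoff=231.2381, prob=0.021733
UUDUUU: Ā=457.0524, payoff=401.1842, prob=0.038527
DDUUUU: Ā=249.3479, payoff=245.3301, prob=0.021733
UDUUUU: Ā=432.6036, payoff=425.6330, prob=0.038527
DUUUUU: Ā=415.6253, payoff=442.6113, prob=0.038527
UUUUUU: Ā=721.0848, payoff=767.9040, prob=0.068298
Price = Σ prob·payoff / R^6 = 200.169679 / 3.297304 = 60.7071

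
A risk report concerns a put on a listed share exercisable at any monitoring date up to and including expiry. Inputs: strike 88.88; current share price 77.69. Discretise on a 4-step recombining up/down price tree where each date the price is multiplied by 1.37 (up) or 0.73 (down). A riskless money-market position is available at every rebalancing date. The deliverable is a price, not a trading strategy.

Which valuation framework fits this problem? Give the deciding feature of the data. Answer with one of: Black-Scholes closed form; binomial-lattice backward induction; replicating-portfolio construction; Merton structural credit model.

framework: binomial-lattice backward induction

Key observation: the defining feature is the embedded early-exercise option across 4 discrete dates on the spot-77.69 tree; pricing the strike-88.88 put means working backward with an exercise test at every node.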